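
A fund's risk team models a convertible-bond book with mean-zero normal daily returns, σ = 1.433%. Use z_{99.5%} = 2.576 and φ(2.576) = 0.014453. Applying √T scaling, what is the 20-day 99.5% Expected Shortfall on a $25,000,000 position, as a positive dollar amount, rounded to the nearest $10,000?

σ_{20d} = 1.433% × √20 = 6.409%.
ES multiplier = φ(z)/(1−α) = 0.014453/0.005 = 2.891.
ES = 6.409% × 2.891 = 18.528%; on $25,000,000: $4,632,000.

$4,630,000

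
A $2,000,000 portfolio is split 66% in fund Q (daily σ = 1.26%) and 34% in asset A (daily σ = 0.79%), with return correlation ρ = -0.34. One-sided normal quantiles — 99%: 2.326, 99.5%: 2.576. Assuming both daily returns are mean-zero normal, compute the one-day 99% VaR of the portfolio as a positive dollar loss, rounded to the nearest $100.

$36,400

σ_p² = 0.66²·1.26² + 0.34²·0.79² + 2·-0.34·0.66·0.34·1.26·0.79 = 0.6118 (%²).
σ_p = √0.6118 = 0.782%.
VaR = 2.326 × 0.782% = 1.819%; on $2,000,000 that is $36,380.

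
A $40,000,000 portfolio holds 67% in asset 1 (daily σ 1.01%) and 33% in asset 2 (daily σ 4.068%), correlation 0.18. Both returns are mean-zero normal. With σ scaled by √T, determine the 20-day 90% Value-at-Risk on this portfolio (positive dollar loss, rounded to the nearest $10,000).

$3,690,000

σ_p = √(0.67²·1.01² + 0.33²·4.068² + 2·0.18·0.67·0.33·1.01·4.068) = 1.608%.
σ_{20d} = 1.608% × √20 = 7.191%.
z(90%) = 1.282.
VaR = 1.282 × 7.191% = 9.219%; on $40,000,000 that is $3,687,600.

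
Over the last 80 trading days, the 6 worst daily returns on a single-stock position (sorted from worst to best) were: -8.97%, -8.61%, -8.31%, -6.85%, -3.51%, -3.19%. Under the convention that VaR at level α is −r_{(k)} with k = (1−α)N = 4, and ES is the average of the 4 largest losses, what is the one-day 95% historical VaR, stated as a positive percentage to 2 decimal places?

k = 4; the 4th lowest return is -6.85%, so VaR = 6.85%.

6.85%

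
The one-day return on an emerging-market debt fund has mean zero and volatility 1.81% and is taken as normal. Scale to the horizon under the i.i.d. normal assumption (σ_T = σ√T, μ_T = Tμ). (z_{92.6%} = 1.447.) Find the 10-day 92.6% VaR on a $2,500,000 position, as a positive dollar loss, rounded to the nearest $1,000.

σ_{10d} = 1.81% × √10 = 5.724%.
VaR = 1.447 × 5.724% = 8.283%.
On $2,500,000: 0.08283 × $2,500,000 = $207,075.

$207,000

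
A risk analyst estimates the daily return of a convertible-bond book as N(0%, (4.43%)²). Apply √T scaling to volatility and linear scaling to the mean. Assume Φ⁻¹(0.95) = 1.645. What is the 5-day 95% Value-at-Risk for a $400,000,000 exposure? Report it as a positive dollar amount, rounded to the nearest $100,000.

$65,200,000

σ_{5d} = 4.43% × √5 = 9.906%.
VaR = 1.645 × 9.906% = 16.295%.
On $400,000,000: 0.16295 × $400,000,000 = $65,180,000.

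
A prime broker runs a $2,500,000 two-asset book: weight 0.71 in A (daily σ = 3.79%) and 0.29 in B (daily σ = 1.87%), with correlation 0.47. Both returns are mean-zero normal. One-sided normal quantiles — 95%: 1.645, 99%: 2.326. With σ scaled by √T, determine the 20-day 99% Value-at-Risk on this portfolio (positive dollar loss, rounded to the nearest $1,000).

$776,000

σ_p = √(0.71²·3.79² + 0.29²·1.87² + 2·0.47·0.71·0.29·3.79·1.87) = 2.984%.
σ_{20d} = 2.984% × √20 = 13.345%.
VaR = 2.326 × 13.345% = 31.040%; on $2,500,000 that is $776,000.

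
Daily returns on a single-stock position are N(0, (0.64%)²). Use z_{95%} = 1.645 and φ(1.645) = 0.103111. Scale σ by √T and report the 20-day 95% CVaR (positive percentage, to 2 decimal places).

σ_{20d} = 0.64% × √20 = 2.862%.
ES multiplier = φ(z)/(1−α) = 0.103111/0.05 = 2.062.
ES = 2.862% × 2.062 = 5.901%.

5.90%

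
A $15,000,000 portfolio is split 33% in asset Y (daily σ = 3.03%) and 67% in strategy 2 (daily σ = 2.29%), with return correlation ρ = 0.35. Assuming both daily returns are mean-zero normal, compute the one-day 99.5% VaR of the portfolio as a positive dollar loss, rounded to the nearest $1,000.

$813,000

σ_p² = 0.33²·3.03² + 0.67²·2.29² + 2·0.35·0.33·0.67·3.03·2.29 = 4.4278 (%²).
σ_p = √4.4278 = 2.104%.
At 99.5%, z = 2.576.
VaR = 2.576 × 2.104% = 5.420%; on $15,000,000 that is $813,000.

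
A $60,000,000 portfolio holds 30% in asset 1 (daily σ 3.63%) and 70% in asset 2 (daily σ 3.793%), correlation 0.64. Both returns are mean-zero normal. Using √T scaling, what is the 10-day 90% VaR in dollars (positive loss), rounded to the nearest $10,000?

$8,400,000

σ_p = √(0.3²·3.63² + 0.7²·3.793² + 2·0.64·0.3·0.7·3.63·3.793) = 3.455%.
σ_{10d} = 3.455% × √10 = 10.926%.
z(90%) = 1.282.
VaR = 1.282 × 10.926% = 14.007%; on $60,000,000 that is $8,404,200.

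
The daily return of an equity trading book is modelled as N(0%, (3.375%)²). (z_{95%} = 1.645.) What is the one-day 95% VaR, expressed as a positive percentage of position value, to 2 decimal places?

VaR = z·σ = 1.645 × 3.375% = 5.552%.

5.55%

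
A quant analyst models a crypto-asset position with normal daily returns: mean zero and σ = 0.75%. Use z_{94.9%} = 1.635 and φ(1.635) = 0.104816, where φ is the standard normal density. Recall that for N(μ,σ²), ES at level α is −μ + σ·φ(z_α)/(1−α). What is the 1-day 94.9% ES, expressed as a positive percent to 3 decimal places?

Tail multiplier: φ(z)/(1−α) = 0.104816 / 0.051 = 2.055.
ES = 0.75% × 2.055 = 1.541%.

1.541%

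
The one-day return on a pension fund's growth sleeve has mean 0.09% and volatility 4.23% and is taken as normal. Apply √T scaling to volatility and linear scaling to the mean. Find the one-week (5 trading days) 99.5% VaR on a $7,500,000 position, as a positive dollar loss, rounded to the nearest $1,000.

At 99.5%, z = 2.576.
σ_{5d} = 4.23% × √5 = 9.459%; μ_{5d} = 5 × 0.09% = 0.450%.
VaR = −(0.450%) + 2.576 × 9.459% = 23.916%.
On $7,500,000: 0.23916 × $7,500,000 = $1,793,700.

$1,794,000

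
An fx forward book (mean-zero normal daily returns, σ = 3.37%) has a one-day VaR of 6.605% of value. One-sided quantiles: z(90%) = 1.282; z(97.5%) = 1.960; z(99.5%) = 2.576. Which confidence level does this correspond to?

Implied z = VaR/σ = 6.605 / 3.37 = 1.960.
This matches z(97.5%) = 1.960.

97.5%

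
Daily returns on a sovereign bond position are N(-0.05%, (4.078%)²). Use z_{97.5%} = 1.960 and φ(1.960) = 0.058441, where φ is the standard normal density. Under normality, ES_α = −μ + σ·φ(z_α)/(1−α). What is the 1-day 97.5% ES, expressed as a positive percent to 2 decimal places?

9.58%

Tail multiplier: φ(z)/(1−α) = 0.058441 / 0.025 = 2.338.
ES = −(-0.05%) + 4.078% × 2.338 = 9.584%.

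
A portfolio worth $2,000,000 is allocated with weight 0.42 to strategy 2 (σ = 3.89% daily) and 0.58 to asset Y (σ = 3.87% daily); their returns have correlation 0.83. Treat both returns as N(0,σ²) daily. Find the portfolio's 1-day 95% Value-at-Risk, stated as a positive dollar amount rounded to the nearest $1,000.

$122,000

σ_p² = 0.42²·3.89² + 0.58²·3.87² + 2·0.83·0.42·0.58·3.89·3.87 = 13.7951 (%²).
σ_p = √13.7951 = 3.714%.
At 95%, z = 1.645.
VaR = 1.645 × 3.714% = 6.110%; on $2,000,000 that is $122,200.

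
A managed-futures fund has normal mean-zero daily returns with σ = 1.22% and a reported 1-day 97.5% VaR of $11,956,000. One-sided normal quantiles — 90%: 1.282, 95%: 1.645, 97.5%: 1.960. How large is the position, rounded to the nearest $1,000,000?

VaR as a fraction of value: z·σ = 1.960 × 1.22% = 2.3912%.
Position = $11,956,000 / 0.023912 = $500,000,000.

$500,000,000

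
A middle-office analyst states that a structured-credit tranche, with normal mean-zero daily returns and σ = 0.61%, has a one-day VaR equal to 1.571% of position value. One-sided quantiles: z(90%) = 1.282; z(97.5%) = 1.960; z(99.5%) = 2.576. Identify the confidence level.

Implied z = VaR/σ = 1.571 / 0.61 = 2.575.
This matches z(99.5%) = 2.576.

99.5%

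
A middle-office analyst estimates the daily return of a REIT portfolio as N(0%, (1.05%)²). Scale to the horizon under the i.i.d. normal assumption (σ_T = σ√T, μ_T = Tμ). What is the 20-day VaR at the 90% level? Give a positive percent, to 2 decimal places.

6.02%

At 90%, z = 1.282.
σ_{20d} = 1.05% × √20 = 4.696%.
VaR = 1.282 × 4.696% = 6.020%.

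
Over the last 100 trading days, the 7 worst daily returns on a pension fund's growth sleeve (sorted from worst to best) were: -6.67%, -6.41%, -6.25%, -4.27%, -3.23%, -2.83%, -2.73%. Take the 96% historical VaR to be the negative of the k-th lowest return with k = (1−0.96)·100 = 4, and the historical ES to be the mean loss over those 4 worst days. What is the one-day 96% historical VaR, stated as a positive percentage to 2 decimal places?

4.27%

k = 4; the 4th lowest return is -4.27%, so VaR = 4.27%.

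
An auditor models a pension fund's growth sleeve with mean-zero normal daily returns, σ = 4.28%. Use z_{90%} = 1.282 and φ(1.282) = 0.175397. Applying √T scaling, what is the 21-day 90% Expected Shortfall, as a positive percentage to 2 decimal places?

σ_{21d} = 4.28% × √21 = 19.613%.
ES multiplier = φ(z)/(1−α) = 0.175397/0.1 = 1.754.
ES = 19.613% × 1.754 = 34.401%.

34.40%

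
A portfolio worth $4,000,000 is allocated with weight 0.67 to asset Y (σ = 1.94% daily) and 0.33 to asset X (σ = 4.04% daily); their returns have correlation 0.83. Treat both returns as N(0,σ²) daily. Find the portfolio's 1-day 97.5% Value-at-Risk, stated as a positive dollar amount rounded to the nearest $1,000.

σ_p² = 0.67²·1.94² + 0.33²·4.04² + 2·0.83·0.67·0.33·1.94·4.04 = 6.3435 (%²).
σ_p = √6.3435 = 2.519%.
At 97.5%, z = 1.960.
VaR = 1.960 × 2.519% = 4.937%; on $4,000,000 that is $197,480.

$197,000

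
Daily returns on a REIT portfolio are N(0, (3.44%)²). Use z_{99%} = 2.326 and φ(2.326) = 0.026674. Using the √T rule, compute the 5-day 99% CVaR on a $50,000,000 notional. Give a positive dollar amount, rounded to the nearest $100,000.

σ_{5d} = 3.44% × √5 = 7.692%.
ES multiplier = φ(z)/(1−α) = 0.026674/0.01 = 2.667.
ES = 7.692% × 2.667 = 20.515%; on $50,000,000: $10,257,500.

$10,300,000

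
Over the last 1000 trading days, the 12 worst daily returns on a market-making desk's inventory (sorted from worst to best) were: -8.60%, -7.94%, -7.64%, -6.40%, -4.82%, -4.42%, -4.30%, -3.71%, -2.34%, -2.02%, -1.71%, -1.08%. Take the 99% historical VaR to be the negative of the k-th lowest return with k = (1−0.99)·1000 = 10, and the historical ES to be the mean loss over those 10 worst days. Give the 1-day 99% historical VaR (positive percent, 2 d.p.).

k = 10; the 10th lowest return is -2.02%, so VaR = 2.02%.

2.02%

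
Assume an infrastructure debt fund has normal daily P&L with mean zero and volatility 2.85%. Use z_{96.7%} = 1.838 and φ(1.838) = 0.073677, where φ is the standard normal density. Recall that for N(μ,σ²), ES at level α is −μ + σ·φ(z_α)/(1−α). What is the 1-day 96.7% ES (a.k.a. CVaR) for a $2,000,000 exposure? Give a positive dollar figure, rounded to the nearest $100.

Tail multiplier: φ(z)/(1−α) = 0.073677 / 0.033 = 2.233.
ES = 2.85% × 2.233 = 6.364%.
On $2,000,000: 0.06364 × $2,000,000 = $127,280.

$127,300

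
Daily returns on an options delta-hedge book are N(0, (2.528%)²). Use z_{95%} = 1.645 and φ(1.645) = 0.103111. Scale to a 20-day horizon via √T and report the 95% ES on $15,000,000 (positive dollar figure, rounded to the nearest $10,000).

$3,500,000

σ_{20d} = 2.528% × √20 = 11.306%.
ES multiplier = φ(z)/(1−α) = 0.103111/0.05 = 2.062.
ES = 11.306% × 2.062 = 23.313%; on $15,000,000: $3,496,950.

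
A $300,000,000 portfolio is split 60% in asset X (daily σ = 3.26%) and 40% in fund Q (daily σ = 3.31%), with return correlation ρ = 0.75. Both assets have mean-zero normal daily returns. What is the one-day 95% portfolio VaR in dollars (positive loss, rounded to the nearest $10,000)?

σ_p² = 0.6²·3.26² + 0.4²·3.31² + 2·0.75·0.6·0.4·3.26·3.31 = 9.4635 (%²).
σ_p = √9.4635 = 3.076%.
At 95%, z = 1.645.
VaR = 1.645 × 3.076% = 5.060%; on $300,000,000 that is $15,180,000.

$15,180,000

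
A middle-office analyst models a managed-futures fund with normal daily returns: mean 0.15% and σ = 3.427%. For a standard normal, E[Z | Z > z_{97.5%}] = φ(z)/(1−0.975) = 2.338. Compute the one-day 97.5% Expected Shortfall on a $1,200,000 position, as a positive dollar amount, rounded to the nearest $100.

$94,300

ES = −(0.15%) + 3.427% × 2.338 = 7.862%.
On $1,200,000: 0.07862 × $1,200,000 = $94,344.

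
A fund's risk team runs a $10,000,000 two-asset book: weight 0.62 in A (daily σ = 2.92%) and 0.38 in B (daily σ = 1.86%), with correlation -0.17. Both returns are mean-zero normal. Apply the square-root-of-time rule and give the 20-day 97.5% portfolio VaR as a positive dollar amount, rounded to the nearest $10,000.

σ_p = √(0.62²·2.92² + 0.38²·1.86² + 2·-0.17·0.62·0.38·2.92·1.86) = 1.828%.
σ_{20d} = 1.828% × √20 = 8.175%.
z(97.5%) = 1.960.
VaR = 1.960 × 8.175% = 16.023%; on $10,000,000 that is $1,602,300.

$1,600,000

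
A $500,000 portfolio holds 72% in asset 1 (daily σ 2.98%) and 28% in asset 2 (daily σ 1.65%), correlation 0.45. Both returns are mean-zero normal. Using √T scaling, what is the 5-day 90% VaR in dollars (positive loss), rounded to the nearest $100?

$34,200

σ_p = √(0.72²·2.98² + 0.28²·1.65² + 2·0.45·0.72·0.28·2.98·1.65) = 2.389%.
σ_{5d} = 2.389% × √5 = 5.342%.
z(90%) = 1.282.
VaR = 1.282 × 5.342% = 6.848%; on $500,000 that is $34,240.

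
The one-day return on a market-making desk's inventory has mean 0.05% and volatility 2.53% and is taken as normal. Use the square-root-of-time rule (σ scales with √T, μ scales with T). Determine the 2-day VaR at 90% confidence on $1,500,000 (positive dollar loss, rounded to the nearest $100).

$67,300

At 90%, z = 1.282.
σ_{2d} = 2.53% × √2 = 3.578%; μ_{2d} = 2 × 0.05% = 0.100%.
VaR = −(0.100%) + 1.282 × 3.578% = 4.487%.
On $1,500,000: 0.04487 × $1,500,000 = $67,305.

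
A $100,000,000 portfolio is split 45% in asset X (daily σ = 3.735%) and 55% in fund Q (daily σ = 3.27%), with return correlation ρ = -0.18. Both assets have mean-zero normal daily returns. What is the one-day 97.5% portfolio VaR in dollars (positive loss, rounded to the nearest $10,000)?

$4,370,000

σ_p² = 0.45²·3.735² + 0.55²·3.27² + 2·-0.18·0.45·0.55·3.735·3.27 = 4.9713 (%²).
σ_p = √4.9713 = 2.230%.
At 97.5%, z = 1.960.
VaR = 1.960 × 2.230% = 4.371%; on $100,000,000 that is $4,371,000.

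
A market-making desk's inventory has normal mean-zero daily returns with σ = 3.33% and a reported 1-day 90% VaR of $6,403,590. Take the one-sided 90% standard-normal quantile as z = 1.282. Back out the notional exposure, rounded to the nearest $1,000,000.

$150,000,000

VaR as a fraction of value: z·σ = 1.282 × 3.33% = 4.26906%.
Position = $6,403,590 / 0.0426906 = $150,000,000.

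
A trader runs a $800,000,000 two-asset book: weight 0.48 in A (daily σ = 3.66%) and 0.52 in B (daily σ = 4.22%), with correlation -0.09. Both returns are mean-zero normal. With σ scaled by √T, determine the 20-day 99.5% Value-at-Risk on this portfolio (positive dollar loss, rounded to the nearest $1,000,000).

σ_p = √(0.48²·3.66² + 0.52²·4.22² + 2·-0.09·0.48·0.52·3.66·4.22) = 2.685%.
σ_{20d} = 2.685% × √20 = 12.008%.
z(99.5%) = 2.576.
VaR = 2.576 × 12.008% = 30.933%; on $800,000,000 that is $247,464,000.

$247,000,000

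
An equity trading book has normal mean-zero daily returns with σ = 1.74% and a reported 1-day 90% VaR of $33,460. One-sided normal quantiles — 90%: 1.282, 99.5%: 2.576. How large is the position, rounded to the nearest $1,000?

VaR as a fraction of value: z·σ = 1.282 × 1.74% = 2.23068%.
Position = $33,460 / 0.0223068 = $1,499,991.

$1,500,000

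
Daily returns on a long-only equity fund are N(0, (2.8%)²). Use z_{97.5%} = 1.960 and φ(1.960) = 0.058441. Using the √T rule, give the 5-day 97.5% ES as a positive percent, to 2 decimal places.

σ_{5d} = 2.8% × √5 = 6.261%.
ES multiplier = φ(z)/(1−α) = 0.058441/0.025 = 2.338.
ES = 6.261% × 2.338 = 14.638%.

14.64%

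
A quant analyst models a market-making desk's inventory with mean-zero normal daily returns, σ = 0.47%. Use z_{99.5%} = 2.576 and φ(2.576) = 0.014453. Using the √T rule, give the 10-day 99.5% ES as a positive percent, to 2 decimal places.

σ_{10d} = 0.47% × √10 = 1.486%.
ES multiplier = φ(z)/(1−α) = 0.014453/0.005 = 2.891.
ES = 1.486% × 2.891 = 4.296%.

4.30%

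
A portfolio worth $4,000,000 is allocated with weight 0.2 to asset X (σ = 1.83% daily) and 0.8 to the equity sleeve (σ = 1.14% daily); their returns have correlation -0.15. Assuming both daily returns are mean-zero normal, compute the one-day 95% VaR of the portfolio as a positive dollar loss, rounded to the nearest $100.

σ_p² = 0.2²·1.83² + 0.8²·1.14² + 2·-0.15·0.2·0.8·1.83·1.14 = 0.8656 (%²).
σ_p = √0.8656 = 0.930%.
At 95%, z = 1.645.
VaR = 1.645 × 0.930% = 1.530%; on $4,000,000 that is $61,200.

$61,200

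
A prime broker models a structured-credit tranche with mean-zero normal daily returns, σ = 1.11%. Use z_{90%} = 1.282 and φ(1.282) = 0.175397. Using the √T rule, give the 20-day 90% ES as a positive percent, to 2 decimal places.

8.71%

σ_{20d} = 1.11% × √20 = 4.964%.
ES multiplier = φ(z)/(1−α) = 0.175397/0.1 = 1.754.
ES = 4.964% × 1.754 = 8.707%.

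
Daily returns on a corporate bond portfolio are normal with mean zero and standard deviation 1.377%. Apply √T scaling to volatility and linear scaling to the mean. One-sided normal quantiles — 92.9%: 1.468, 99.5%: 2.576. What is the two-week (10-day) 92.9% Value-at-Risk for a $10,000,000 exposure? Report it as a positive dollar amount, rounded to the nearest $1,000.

σ_{10d} = 1.377% × √10 = 4.354%.
VaR = 1.468 × 4.354% = 6.392%.
On $10,000,000: 0.06392 × $10,000,000 = $639,200.

$639,000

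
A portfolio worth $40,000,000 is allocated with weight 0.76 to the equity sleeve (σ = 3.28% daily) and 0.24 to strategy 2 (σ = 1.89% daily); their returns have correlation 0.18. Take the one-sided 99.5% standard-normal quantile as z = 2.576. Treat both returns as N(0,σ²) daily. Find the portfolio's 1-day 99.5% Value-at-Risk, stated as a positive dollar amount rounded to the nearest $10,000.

$2,690,000

σ_p² = 0.76²·3.28² + 0.24²·1.89² + 2·0.18·0.76·0.24·3.28·1.89 = 6.8269 (%²).
σ_p = √6.8269 = 2.613%.
VaR = 2.576 × 2.613% = 6.731%; on $40,000,000 that is $2,692,400.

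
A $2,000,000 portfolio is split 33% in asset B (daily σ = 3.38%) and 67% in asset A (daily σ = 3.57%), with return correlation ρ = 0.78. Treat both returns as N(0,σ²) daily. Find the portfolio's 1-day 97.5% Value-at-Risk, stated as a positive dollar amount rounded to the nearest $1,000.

$131,000

σ_p² = 0.33²·3.38² + 0.67²·3.57² + 2·0.78·0.33·0.67·3.38·3.57 = 11.1273 (%²).
σ_p = √11.1273 = 3.336%.
At 97.5%, z = 1.960.
VaR = 1.960 × 3.336% = 6.539%; on $2,000,000 that is $130,780.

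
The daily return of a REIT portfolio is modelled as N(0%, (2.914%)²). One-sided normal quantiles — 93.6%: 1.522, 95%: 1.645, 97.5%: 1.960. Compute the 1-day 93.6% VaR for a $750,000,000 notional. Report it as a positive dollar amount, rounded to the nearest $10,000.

$33,260,000

VaR = z·σ = 1.522 × 2.914% = 4.435%.
On $750,000,000: 0.04435 × $750,000,000 = $33,262,500.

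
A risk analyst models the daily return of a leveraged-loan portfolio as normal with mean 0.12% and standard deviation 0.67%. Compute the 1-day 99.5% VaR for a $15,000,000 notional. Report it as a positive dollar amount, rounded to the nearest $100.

At 99.5% one-sided, z = 2.576.
VaR = −μ + z·σ = −(0.12%) + 2.576 × 0.67% = 1.606%.
On $15,000,000: 0.01606 × $15,000,000 = $240,900.

$240,900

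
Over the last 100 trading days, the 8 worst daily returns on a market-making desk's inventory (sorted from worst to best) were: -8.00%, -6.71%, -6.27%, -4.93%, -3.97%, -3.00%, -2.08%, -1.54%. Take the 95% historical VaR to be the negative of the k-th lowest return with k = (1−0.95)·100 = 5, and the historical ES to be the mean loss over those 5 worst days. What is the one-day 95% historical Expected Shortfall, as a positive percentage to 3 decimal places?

The 5 worst returns sum to -29.88%.
ES = −(-29.88%) / 5 = 5.976%.

5.976%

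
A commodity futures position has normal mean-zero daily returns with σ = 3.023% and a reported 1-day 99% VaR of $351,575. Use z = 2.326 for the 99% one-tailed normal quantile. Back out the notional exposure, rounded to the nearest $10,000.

VaR as a fraction of value: z·σ = 2.326 × 3.023% = 7.0315%.
Position = $351,575 / 0.070315 = $5,000,001.

$5,000,000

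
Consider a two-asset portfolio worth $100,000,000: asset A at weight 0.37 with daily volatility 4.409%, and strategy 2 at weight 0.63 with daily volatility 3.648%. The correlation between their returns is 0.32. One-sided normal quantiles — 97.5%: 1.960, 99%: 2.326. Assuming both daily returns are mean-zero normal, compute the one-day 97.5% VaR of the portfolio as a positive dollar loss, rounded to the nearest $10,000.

$6,300,000

σ_p² = 0.37²·4.409² + 0.63²·3.648² + 2·0.32·0.37·0.63·4.409·3.648 = 10.3426 (%²).
σ_p = √10.3426 = 3.216%.
VaR = 1.960 × 3.216% = 6.303%; on $100,000,000 that is $6,303,000.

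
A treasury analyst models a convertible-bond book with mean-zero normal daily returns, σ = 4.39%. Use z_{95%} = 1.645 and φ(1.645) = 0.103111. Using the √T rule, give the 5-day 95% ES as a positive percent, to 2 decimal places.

20.24%

σ_{5d} = 4.39% × √5 = 9.816%.
ES multiplier = φ(z)/(1−α) = 0.103111/0.05 = 2.062.
ES = 9.816% × 2.062 = 20.241%.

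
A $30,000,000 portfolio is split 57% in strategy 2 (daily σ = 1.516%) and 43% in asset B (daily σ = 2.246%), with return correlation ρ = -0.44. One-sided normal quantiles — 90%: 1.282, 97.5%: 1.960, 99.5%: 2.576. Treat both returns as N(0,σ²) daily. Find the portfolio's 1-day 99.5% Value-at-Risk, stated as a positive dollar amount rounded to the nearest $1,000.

$751,000

σ_p² = 0.57²·1.516² + 0.43²·2.246² + 2·-0.44·0.57·0.43·1.516·2.246 = 0.9450 (%²).
σ_p = √0.9450 = 0.972%.
VaR = 2.576 × 0.972% = 2.504%; on $30,000,000 that is $751,200.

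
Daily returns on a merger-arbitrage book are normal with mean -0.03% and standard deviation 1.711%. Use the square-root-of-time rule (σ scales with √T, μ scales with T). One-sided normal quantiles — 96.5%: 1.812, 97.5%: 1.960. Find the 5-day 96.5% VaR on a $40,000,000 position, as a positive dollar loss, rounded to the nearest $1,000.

σ_{5d} = 1.711% × √5 = 3.826%; μ_{5d} = 5 × -0.03% = -0.150%.
VaR = −(-0.150%) + 1.812 × 3.826% = 7.083%.
On $40,000,000: 0.07083 × $40,000,000 = $2,833,200.

$2,833,000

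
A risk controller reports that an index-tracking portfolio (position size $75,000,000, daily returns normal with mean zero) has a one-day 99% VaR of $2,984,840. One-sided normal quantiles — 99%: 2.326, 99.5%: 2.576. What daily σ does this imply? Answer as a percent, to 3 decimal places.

1.711%

VaR as a fraction: $2,984,840 / $75,000,000 = 3.980%.
σ = VaR / z = 3.980% / 2.326 = 1.711%.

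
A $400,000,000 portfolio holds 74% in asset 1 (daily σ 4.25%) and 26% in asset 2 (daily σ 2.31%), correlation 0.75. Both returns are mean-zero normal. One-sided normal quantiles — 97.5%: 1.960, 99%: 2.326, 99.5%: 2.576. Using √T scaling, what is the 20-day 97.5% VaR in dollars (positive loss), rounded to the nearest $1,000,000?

$127,000,000

σ_p = √(0.74²·4.25² + 0.26²·2.31² + 2·0.75·0.74·0.26·4.25·2.31) = 3.617%.
σ_{20d} = 3.617% × √20 = 16.176%.
VaR = 1.960 × 16.176% = 31.705%; on $400,000,000 that is $126,820,000.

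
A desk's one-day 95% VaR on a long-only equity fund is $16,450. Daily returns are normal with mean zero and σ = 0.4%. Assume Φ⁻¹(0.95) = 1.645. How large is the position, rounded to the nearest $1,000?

VaR as a fraction of value: z·σ = 1.645 × 0.4% = 0.658%.
Position = $16,450 / 0.00658 = $2,500,000.

$2,500,000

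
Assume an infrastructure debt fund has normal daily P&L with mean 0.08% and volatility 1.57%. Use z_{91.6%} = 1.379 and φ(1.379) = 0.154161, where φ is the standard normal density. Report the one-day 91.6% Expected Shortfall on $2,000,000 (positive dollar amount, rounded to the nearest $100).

$56,000

Tail multiplier: φ(z)/(1−α) = 0.154161 / 0.084 = 1.835.
ES = −(0.08%) + 1.57% × 1.835 = 2.801%.
On $2,000,000: 0.02801 × $2,000,000 = $56,020.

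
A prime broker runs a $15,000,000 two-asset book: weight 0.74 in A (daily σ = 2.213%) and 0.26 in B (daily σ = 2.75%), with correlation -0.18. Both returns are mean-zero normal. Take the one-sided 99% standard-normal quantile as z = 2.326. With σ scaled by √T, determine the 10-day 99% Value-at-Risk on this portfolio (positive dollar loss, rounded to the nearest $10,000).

$1,840,000

σ_p = √(0.74²·2.213² + 0.26²·2.75² + 2·-0.18·0.74·0.26·2.213·2.75) = 1.665%.
σ_{10d} = 1.665% × √10 = 5.265%.
VaR = 2.326 × 5.265% = 12.246%; on $15,000,000 that is $1,836,900.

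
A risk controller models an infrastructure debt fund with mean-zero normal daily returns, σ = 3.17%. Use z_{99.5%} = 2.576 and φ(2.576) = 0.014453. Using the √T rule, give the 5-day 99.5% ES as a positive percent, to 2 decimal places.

σ_{5d} = 3.17% × √5 = 7.088%.
ES multiplier = φ(z)/(1−α) = 0.014453/0.005 = 2.891.
ES = 7.088% × 2.891 = 20.491%.

20.49%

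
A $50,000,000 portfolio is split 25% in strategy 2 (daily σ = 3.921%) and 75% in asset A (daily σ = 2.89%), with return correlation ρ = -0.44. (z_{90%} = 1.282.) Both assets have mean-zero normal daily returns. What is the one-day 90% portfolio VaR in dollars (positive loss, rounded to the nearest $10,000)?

$1,250,000

σ_p² = 0.25²·3.921² + 0.75²·2.89² + 2·-0.44·0.25·0.75·3.921·2.89 = 3.7892 (%²).
σ_p = √3.7892 = 1.947%.
VaR = 1.282 × 1.947% = 2.496%; on $50,000,000 that is $1,248,000.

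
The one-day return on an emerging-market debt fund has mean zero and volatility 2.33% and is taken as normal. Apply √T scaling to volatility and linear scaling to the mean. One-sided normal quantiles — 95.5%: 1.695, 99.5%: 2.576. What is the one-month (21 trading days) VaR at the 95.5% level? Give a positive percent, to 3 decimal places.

σ_{21d} = 2.33% × √21 = 10.677%.
VaR = 1.695 × 10.677% = 18.098%.

18.098%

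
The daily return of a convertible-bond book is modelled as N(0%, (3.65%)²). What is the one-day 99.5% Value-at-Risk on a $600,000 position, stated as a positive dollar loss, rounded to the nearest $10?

$56,410

At 99.5% one-sided, z = 2.576.
VaR = z·σ = 2.576 × 3.65% = 9.402%.
On $600,000: 0.09402 × $600,000 = $56,412.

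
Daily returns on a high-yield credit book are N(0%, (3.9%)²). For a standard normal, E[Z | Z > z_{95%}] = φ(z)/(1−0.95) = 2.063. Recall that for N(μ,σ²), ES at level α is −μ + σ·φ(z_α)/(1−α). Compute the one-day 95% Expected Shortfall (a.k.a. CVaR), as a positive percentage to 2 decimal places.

8.05%

ES = 3.9% × 2.063 = 8.046%.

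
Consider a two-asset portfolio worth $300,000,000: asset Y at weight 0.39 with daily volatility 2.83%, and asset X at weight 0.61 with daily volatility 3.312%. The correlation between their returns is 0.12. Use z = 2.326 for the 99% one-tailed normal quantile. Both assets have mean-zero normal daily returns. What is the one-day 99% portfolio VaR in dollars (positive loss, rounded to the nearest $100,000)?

σ_p² = 0.39²·2.83² + 0.61²·3.312² + 2·0.12·0.39·0.61·2.83·3.312 = 5.8350 (%²).
σ_p = √5.8350 = 2.416%.
VaR = 2.326 × 2.416% = 5.620%; on $300,000,000 that is $16,860,000.

$16,900,000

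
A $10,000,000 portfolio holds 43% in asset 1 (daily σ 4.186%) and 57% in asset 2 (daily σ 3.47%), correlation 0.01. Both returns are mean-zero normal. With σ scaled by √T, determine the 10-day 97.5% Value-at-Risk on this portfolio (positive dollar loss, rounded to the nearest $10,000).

σ_p = √(0.43²·4.186² + 0.57²·3.47² + 2·0.01·0.43·0.57·4.186·3.47) = 2.688%.
σ_{10d} = 2.688% × √10 = 8.500%.
z(97.5%) = 1.960.
VaR = 1.960 × 8.500% = 16.660%; on $10,000,000 that is $1,666,000.

$1,670,000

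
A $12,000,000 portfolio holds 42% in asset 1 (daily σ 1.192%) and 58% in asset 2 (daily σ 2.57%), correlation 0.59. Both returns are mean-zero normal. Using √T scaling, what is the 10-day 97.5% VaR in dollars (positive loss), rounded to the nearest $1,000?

$1,362,000

σ_p = √(0.42²·1.192² + 0.58²·2.57² + 2·0.59·0.42·0.58·1.192·2.57) = 1.831%.
σ_{10d} = 1.831% × √10 = 5.790%.
z(97.5%) = 1.960.
VaR = 1.960 × 5.790% = 11.348%; on $12,000,000 that is $1,361,760.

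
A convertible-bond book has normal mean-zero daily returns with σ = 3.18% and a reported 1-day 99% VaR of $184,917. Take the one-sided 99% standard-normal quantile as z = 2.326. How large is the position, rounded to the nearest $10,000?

VaR as a fraction of value: z·σ = 2.326 × 3.18% = 7.39668%.
Position = $184,917 / 0.0739668 = $2,500,000.

$2,500,000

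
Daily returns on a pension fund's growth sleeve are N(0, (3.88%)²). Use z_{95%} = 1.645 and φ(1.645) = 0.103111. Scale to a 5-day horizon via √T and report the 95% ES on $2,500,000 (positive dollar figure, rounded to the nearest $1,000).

$447,000

σ_{5d} = 3.88% × √5 = 8.676%.
ES multiplier = φ(z)/(1−α) = 0.103111/0.05 = 2.062.
ES = 8.676% × 2.062 = 17.890%; on $2,500,000: $447,250.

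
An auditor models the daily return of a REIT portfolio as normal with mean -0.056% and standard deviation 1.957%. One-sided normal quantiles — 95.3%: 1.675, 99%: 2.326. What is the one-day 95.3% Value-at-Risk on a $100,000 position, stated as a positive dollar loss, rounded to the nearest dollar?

$3,334

VaR = −μ + z·σ = −(-0.056%) + 1.675 × 1.957% = 3.334%.
On $100,000: 0.03334 × $100,000 = $3,334.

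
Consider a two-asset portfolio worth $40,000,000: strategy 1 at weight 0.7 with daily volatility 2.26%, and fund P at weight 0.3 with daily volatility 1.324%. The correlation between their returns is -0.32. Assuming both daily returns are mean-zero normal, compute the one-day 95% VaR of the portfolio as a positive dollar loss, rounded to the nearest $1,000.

σ_p² = 0.7²·2.26² + 0.3²·1.324² + 2·-0.32·0.7·0.3·2.26·1.324 = 2.2583 (%²).
σ_p = √2.2583 = 1.503%.
At 95%, z = 1.645.
VaR = 1.645 × 1.503% = 2.472%; on $40,000,000 that is $988,800.

$989,000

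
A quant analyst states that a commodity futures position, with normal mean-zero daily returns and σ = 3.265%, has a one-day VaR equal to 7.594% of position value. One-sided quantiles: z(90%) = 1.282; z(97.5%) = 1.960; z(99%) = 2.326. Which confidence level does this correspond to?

Implied z = VaR/σ = 7.594 / 3.265 = 2.326.
This matches z(99%) = 2.326.

99%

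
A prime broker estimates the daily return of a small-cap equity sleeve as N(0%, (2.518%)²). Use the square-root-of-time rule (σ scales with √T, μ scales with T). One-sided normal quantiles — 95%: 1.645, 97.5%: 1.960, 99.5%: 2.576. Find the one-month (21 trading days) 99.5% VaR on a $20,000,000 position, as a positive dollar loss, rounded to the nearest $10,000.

σ_{21d} = 2.518% × √21 = 11.539%.
VaR = 2.576 × 11.539% = 29.724%.
On $20,000,000: 0.29724 × $20,000,000 = $5,944,800.

$5,940,000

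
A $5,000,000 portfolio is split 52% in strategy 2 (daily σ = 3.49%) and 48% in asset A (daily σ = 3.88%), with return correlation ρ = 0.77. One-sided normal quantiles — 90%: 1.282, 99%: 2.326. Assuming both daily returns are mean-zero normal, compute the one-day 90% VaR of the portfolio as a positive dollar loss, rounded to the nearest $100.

$221,700

σ_p² = 0.52²·3.49² + 0.48²·3.88² + 2·0.77·0.52·0.48·3.49·3.88 = 11.9671 (%²).
σ_p = √11.9671 = 3.459%.
VaR = 1.282 × 3.459% = 4.434%; on $5,000,000 that is $221,700.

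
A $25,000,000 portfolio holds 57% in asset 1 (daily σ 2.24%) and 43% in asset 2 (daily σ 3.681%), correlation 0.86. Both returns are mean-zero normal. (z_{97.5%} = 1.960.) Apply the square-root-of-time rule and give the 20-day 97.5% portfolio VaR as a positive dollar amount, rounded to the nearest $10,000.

$6,050,000

σ_p = √(0.57²·2.24² + 0.43²·3.681² + 2·0.86·0.57·0.43·2.24·3.681) = 2.759%.
σ_{20d} = 2.759% × √20 = 12.339%.
VaR = 1.960 × 12.339% = 24.184%; on $25,000,000 that is $6,046,000.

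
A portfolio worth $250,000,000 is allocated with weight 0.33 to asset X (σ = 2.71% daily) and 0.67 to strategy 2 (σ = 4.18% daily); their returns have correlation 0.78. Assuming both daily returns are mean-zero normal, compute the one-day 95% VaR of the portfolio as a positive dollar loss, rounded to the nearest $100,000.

$14,600,000

σ_p² = 0.33²·2.71² + 0.67²·4.18² + 2·0.78·0.33·0.67·2.71·4.18 = 12.5503 (%²).
σ_p = √12.5503 = 3.543%.
At 95%, z = 1.645.
VaR = 1.645 × 3.543% = 5.828%; on $250,000,000 that is $14,570,000.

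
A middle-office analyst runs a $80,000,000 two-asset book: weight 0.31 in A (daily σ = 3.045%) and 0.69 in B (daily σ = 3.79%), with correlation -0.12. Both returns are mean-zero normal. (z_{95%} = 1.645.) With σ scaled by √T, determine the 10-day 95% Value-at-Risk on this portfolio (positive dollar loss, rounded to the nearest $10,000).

σ_p = √(0.31²·3.045² + 0.69²·3.79² + 2·-0.12·0.31·0.69·3.045·3.79) = 2.672%.
σ_{10d} = 2.672% × √10 = 8.450%.
VaR = 1.645 × 8.450% = 13.900%; on $80,000,000 that is $11,120,000.

$11,120,000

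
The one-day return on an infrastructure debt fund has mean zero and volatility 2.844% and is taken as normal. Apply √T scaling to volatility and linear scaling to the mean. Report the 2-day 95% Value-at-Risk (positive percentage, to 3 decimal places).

6.616%

At 95%, z = 1.645.
σ_{2d} = 2.844% × √2 = 4.022%.
VaR = 1.645 × 4.022% = 6.616%.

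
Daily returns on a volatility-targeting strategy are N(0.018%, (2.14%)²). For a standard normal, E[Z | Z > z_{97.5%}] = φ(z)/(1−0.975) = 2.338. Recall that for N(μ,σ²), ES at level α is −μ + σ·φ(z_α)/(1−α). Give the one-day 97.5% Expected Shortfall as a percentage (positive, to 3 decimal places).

ES = −(0.018%) + 2.14% × 2.338 = 4.985%.

4.985%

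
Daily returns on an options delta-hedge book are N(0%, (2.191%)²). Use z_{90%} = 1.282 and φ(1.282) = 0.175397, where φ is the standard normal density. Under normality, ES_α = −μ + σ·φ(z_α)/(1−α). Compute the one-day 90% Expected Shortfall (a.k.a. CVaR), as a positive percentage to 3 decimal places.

Tail multiplier: φ(z)/(1−α) = 0.175397 / 0.1 = 1.754.
ES = 2.191% × 1.754 = 3.843%.

3.843%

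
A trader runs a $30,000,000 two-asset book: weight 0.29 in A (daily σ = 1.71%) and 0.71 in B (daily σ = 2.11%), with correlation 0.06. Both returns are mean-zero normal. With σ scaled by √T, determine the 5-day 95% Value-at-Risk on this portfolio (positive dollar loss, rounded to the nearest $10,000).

σ_p = √(0.29²·1.71² + 0.71²·2.11² + 2·0.06·0.29·0.71·1.71·2.11) = 1.606%.
σ_{5d} = 1.606% × √5 = 3.591%.
z(95%) = 1.645.
VaR = 1.645 × 3.591% = 5.907%; on $30,000,000 that is $1,772,100.

$1,770,000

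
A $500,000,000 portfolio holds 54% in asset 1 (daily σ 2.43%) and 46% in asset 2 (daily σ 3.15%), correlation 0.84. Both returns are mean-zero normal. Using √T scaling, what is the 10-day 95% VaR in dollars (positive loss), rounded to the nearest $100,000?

$68,900,000

σ_p = √(0.54²·2.43² + 0.46²·3.15² + 2·0.84·0.54·0.46·2.43·3.15) = 2.649%.
σ_{10d} = 2.649% × √10 = 8.377%.
z(95%) = 1.645.
VaR = 1.645 × 8.377% = 13.780%; on $500,000,000 that is $68,900,000.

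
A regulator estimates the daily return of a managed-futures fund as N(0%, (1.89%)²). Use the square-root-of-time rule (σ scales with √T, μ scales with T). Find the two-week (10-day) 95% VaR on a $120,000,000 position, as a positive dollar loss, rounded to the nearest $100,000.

At 95%, z = 1.645.
σ_{10d} = 1.89% × √10 = 5.977%.
VaR = 1.645 × 5.977% = 9.832%.
On $120,000,000: 0.09832 × $120,000,000 = $11,798,400.

$11,800,000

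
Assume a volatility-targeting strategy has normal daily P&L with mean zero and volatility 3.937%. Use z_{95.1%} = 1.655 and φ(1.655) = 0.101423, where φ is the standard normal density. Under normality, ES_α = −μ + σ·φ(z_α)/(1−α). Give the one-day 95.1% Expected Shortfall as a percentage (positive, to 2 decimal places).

Tail multiplier: φ(z)/(1−α) = 0.101423 / 0.049 = 2.070.
ES = 3.937% × 2.070 = 8.150%.

8.15%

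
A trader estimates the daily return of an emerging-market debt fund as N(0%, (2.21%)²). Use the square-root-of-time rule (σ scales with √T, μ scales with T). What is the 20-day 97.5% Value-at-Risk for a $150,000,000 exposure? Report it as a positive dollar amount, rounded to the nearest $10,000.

$29,060,000

At 97.5%, z = 1.960.
σ_{20d} = 2.21% × √20 = 9.883%.
VaR = 1.960 × 9.883% = 19.371%.
On $150,000,000: 0.19371 × $150,000,000 = $29,056,500.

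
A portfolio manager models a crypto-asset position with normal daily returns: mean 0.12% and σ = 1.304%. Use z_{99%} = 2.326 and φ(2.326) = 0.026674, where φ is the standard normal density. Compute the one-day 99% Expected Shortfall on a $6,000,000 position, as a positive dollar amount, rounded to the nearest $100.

Tail multiplier: φ(z)/(1−α) = 0.026674 / 0.01 = 2.667.
ES = −(0.12%) + 1.304% × 2.667 = 3.358%.
On $6,000,000: 0.03358 × $6,000,000 = $201,480.

$201,500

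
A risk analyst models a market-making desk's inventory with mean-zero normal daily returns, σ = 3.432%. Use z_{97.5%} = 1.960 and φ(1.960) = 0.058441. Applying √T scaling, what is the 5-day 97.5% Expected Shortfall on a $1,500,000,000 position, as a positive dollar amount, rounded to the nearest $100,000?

$269,100,000

σ_{5d} = 3.432% × √5 = 7.674%.
ES multiplier = φ(z)/(1−α) = 0.058441/0.025 = 2.338.
ES = 7.674% × 2.338 = 17.942%; on $1,500,000,000: $269,130,000.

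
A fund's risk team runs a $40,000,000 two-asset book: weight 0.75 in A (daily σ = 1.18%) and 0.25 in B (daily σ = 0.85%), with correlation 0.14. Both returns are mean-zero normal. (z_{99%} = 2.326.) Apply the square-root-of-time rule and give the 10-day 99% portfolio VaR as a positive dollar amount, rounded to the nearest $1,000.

σ_p = √(0.75²·1.18² + 0.25²·0.85² + 2·0.14·0.75·0.25·1.18·0.85) = 0.939%.
σ_{10d} = 0.939% × √10 = 2.969%.
VaR = 2.326 × 2.969% = 6.906%; on $40,000,000 that is $2,762,400.

$2,762,000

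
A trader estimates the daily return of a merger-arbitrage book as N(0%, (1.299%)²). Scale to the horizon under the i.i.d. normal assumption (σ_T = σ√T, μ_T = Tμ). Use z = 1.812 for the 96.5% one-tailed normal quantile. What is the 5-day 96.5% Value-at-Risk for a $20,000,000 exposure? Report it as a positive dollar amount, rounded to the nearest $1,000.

$1,053,000

σ_{5d} = 1.299% × √5 = 2.905%.
VaR = 1.812 × 2.905% = 5.264%.
On $20,000,000: 0.05264 × $20,000,000 = $1,052,800.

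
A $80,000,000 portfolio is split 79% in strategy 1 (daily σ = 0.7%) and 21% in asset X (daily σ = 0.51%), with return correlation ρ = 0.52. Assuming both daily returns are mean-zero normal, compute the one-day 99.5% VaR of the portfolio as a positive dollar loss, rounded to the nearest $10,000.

σ_p² = 0.79²·0.7² + 0.21²·0.51² + 2·0.52·0.79·0.21·0.7·0.51 = 0.3789 (%²).
σ_p = √0.3789 = 0.616%.
At 99.5%, z = 2.576.
VaR = 2.576 × 0.616% = 1.587%; on $80,000,000 that is $1,269,600.

$1,270,000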